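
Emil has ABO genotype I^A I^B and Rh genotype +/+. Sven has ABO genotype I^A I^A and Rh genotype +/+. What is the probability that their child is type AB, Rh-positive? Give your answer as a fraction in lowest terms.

ABO cross I^A I^B × I^A I^A → offspring phenotypes: 1/2 A, 1/2 AB.
Rh cross +/+ × +/+ → 1 Rh+.
Independent loci: P(type AB, Rh-positive) = 1/2 × 1 = 1/2.

1/2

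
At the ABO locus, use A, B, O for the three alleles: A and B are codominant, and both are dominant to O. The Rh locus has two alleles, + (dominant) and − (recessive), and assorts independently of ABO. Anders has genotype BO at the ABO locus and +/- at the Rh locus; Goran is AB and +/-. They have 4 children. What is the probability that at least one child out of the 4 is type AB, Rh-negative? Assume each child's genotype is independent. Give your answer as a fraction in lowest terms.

14911/65536

ABO cross BO × AB → 1/4 A, 1/2 B, 1/4 AB.
Rh cross +/- × +/- → 3/4 Rh+, 1/4 Rh-; so P(type AB, Rh-negative) = 1/4 × 1/4 = 1/16 per child.
P(none) = (15/16)^4 = 50625/65536; P(at least one) = 1 − 50625/65536 = 14911/65536.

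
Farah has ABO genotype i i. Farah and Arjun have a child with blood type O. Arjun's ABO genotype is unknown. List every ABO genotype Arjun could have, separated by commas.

For each candidate genotype of Arjun, check whether crossing it with i i can produce every observed child phenotype.
  I^A I^A → possible child types {A} ✗
  I^A I^B → possible child types {A, B} ✗
  I^A i → possible child types {O, A} ✓
  I^B I^B → possible child types {B} ✗
  I^B i → possible child types {O, B} ✓
  i i → possible child types {O} ✓

I^A i, I^B i, i i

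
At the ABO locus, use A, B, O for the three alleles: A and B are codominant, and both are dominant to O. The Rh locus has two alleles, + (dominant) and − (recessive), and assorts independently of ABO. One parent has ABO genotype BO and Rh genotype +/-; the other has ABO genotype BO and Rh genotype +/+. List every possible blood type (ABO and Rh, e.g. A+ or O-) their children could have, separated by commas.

O+, B+

Gametes from BO × BO give offspring ABO genotypes BB, BO, OO, i.e. phenotypes O, B.
Rh cross +/- × +/+ → phenotypes Rh+.
Combining independently: O+, B+.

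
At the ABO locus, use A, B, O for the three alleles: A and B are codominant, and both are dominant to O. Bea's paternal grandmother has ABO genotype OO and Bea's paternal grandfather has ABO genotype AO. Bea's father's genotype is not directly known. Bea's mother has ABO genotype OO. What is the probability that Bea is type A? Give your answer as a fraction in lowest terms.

Bea's father's ABO genotype from OO × AO: 1/2 AO, 1/2 OO.
Crossing each possibility with the mother OO and summing P(type A): 1/2·1/2 + 1/2·0 = 1/4.

1/4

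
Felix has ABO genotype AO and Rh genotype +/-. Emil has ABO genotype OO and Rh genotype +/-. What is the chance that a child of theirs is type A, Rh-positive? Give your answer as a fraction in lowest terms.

ABO cross AO × OO → offspring phenotypes: 1/2 O, 1/2 A.
Rh cross +/- × +/- → 3/4 Rh+, 1/4 Rh-.
Independent loci: P(type A, Rh-positive) = 1/2 × 3/4 = 3/8.

3/8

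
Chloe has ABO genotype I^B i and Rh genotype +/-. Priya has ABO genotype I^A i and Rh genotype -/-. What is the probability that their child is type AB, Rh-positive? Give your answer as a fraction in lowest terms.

1/8

ABO cross I^B i × I^A i → offspring phenotypes: 1/4 O, 1/4 A, 1/4 B, 1/4 AB.
Rh cross +/- × -/- → 1/2 Rh+, 1/2 Rh-.
Independent loci: P(type AB, Rh-positive) = 1/4 × 1/2 = 1/8.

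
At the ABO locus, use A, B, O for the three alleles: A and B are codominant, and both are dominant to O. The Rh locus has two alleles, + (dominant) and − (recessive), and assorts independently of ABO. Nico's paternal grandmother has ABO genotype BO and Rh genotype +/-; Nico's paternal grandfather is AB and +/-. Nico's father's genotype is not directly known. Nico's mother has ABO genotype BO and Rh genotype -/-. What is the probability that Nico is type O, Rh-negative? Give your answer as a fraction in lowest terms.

1/16

Nico's father's ABO genotype from BO × AB: 1/4 AB, 1/4 AO, 1/4 BB, 1/4 BO.
Crossing each possibility with the mother BO and summing P(type O): 1/4·0 + 1/4·1/4 + 1/4·0 + 1/4·1/4 = 1/8.
Similarly for Rh via the father's Rh distribution: P(Rh-) = 1/2.
Independent loci: 1/8 × 1/2 = 1/16.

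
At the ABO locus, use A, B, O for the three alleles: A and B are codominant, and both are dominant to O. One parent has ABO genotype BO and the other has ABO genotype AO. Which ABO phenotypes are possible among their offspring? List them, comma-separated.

Gametes from BO × AO give offspring ABO genotypes AB, AO, BO, OO, i.e. phenotypes O, A, B, AB.

O, A, B, AB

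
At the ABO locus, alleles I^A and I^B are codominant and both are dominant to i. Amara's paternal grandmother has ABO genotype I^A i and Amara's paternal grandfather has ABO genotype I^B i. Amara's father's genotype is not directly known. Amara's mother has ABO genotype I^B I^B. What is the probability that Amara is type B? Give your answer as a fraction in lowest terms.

Amara's father's ABO genotype from I^A i × I^B i: 1/4 I^A I^B, 1/4 I^A i, 1/4 I^B i, 1/4 i i.
Crossing each possibility with the mother I^B I^B and summing P(type B): 1/4·1/2 + 1/4·1/2 + 1/4·1 + 1/4·1 = 3/4.

3/4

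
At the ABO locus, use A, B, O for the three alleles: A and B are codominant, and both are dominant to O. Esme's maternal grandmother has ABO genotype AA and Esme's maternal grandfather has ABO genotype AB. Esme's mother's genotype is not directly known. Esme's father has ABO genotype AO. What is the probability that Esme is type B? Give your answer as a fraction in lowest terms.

1/8

Esme's mother's ABO genotype from AA × AB: 1/2 AA, 1/2 AB.
Crossing each possibility with the father AO and summing P(type B): 1/2·0 + 1/2·1/4 = 1/8.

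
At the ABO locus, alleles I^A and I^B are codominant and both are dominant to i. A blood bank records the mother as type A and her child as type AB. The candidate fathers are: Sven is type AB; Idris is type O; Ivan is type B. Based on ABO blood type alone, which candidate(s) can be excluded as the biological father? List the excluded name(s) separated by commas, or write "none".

A candidate is excluded only if no genotype consistent with his phenotype could produce a type AB child with a type A mother.
Idris (type O): no genotype consistent with that phenotype can produce a type-AB child with a type-A mother.

Idris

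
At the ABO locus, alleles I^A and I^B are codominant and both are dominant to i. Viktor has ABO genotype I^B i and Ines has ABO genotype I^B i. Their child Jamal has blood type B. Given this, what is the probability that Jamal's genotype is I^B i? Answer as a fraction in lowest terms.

2/3

Cross I^B i × I^B i → 1/4 I^B I^B, 1/2 I^B i, 1/4 i i.
Type-B genotypes among offspring: I^B I^B (1/4), I^B i (1/2); total 3/4.
P(I^B i | type B) = (1/2) / (3/4) = 2/3.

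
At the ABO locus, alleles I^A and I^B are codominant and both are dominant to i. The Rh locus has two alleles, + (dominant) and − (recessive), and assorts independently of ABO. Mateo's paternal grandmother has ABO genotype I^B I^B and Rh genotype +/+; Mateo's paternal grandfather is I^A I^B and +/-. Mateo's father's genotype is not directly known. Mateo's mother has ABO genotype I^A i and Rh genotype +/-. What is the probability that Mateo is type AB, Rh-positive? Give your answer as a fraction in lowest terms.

21/64

Mateo's father's ABO genotype from I^B I^B × I^A I^B: 1/2 I^A I^B, 1/2 I^B I^B.
Crossing each possibility with the mother I^A i and summing P(type AB): 1/2·1/4 + 1/2·1/2 = 3/8.
Similarly for Rh via the father's Rh distribution: P(Rh+) = 7/8.
Independent loci: 3/8 × 7/8 = 21/64.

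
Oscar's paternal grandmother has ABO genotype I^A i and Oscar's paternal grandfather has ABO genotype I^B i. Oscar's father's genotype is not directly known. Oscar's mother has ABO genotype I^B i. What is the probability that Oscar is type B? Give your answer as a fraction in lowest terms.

Oscar's father's ABO genotype from I^A i × I^B i: 1/4 I^A I^B, 1/4 I^A i, 1/4 I^B i, 1/4 i i.
Crossing each possibility with the mother I^B i and summing P(type B): 1/4·1/2 + 1/4·1/4 + 1/4·3/4 + 1/4·1/2 = 1/2.

1/2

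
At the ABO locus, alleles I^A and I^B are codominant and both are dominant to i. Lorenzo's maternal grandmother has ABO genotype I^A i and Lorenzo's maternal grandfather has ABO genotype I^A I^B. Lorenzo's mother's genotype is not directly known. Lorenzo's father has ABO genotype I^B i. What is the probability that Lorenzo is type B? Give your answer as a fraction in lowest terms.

Lorenzo's mother's ABO genotype from I^A i × I^A I^B: 1/4 I^A I^A, 1/4 I^A I^B, 1/4 I^A i, 1/4 I^B i.
Crossing each possibility with the father I^B i and summing P(type B): 1/4·0 + 1/4·1/2 + 1/4·1/4 + 1/4·3/4 = 3/8.

3/8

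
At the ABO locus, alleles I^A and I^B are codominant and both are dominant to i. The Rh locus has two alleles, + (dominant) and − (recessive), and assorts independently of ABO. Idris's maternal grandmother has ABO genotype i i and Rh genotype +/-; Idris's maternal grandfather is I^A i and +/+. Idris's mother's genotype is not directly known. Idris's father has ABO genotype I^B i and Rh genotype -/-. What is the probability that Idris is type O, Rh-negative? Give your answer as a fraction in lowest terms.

3/32

Idris's mother's ABO genotype from i i × I^A i: 1/2 I^A i, 1/2 i i.
Crossing each possibility with the father I^B i and summing P(type O): 1/2·1/4 + 1/2·1/2 = 3/8.
Similarly for Rh via the mother's Rh distribution: P(Rh-) = 1/4.
Independent loci: 3/8 × 1/4 = 3/32.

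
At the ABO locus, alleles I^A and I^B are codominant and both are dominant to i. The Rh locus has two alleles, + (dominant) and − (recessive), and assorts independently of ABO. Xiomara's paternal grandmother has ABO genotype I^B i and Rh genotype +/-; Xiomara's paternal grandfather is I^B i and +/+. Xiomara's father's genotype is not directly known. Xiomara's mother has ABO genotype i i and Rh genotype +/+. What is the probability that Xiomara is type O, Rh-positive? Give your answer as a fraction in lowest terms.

1/2

Xiomara's father's ABO genotype from I^B i × I^B i: 1/4 I^B I^B, 1/2 I^B i, 1/4 i i.
Crossing each possibility with the mother i i and summing P(type O): 1/4·0 + 1/2·1/2 + 1/4·1 = 1/2.
Similarly for Rh via the father's Rh distribution: P(Rh+) = 1.
Independent loci: 1/2 × 1 = 1/2.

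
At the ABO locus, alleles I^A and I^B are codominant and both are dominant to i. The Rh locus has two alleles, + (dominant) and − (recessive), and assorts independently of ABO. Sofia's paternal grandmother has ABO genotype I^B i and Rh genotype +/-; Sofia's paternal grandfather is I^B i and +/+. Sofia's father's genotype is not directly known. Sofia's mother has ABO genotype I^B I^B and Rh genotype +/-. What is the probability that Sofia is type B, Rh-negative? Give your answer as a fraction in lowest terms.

1/8

Sofia's father's ABO genotype from I^B i × I^B i: 1/4 I^B I^B, 1/2 I^B i, 1/4 i i.
Crossing each possibility with the mother I^B I^B and summing P(type B): 1/4·1 + 1/2·1 + 1/4·1 = 1.
Similarly for Rh via the father's Rh distribution: P(Rh-) = 1/8.
Independent loci: 1 × 1/8 = 1/8.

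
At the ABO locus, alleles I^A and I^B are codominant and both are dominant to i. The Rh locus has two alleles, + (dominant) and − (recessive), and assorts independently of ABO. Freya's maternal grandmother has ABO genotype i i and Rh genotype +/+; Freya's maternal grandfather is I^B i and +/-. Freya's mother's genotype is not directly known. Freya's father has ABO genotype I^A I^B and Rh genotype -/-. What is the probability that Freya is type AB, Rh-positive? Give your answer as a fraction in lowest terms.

3/32

Freya's mother's ABO genotype from i i × I^B i: 1/2 I^B i, 1/2 i i.
Crossing each possibility with the father I^A I^B and summing P(type AB): 1/2·1/4 + 1/2·0 = 1/8.
Similarly for Rh via the mother's Rh distribution: P(Rh+) = 3/4.
Independent loci: 1/8 × 3/4 = 3/32.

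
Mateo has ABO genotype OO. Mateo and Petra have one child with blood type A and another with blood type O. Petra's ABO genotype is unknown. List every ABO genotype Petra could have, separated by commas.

For each candidate genotype of Petra, check whether crossing it with OO can produce every observed child phenotype.
  AA → possible child types {A} ✗
  AB → possible child types {A, B} ✗
  AO → possible child types {O, A} ✓
  BB → possible child types {B} ✗
  BO → possible child types {O, B} ✗
  OO → possible child types {O} ✗

AO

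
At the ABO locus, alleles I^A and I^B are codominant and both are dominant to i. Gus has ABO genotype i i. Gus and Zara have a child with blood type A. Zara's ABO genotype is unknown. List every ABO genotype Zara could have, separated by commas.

For each candidate genotype of Zara, check whether crossing it with i i can produce every observed child phenotype.
  I^A I^A → possible child types {A} ✓
  I^A I^B → possible child types {A, B} ✓
  I^A i → possible child types {O, A} ✓
  I^B I^B → possible child types {B} ✗
  I^B i → possible child types {O, B} ✗
  i i → possible child types {O} ✗

I^A I^A, I^A I^B, I^A i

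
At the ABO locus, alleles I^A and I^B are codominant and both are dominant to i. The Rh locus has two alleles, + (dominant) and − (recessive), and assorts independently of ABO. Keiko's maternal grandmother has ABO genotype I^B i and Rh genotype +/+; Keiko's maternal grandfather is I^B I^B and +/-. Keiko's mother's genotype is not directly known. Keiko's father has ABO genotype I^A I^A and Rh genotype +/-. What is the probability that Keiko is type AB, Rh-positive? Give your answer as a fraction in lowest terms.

Keiko's mother's ABO genotype from I^B i × I^B I^B: 1/2 I^B I^B, 1/2 I^B i.
Crossing each possibility with the father I^A I^A and summing P(type AB): 1/2·1 + 1/2·1/2 = 3/4.
Similarly for Rh via the mother's Rh distribution: P(Rh+) = 7/8.
Independent loci: 3/4 × 7/8 = 21/32.

21/32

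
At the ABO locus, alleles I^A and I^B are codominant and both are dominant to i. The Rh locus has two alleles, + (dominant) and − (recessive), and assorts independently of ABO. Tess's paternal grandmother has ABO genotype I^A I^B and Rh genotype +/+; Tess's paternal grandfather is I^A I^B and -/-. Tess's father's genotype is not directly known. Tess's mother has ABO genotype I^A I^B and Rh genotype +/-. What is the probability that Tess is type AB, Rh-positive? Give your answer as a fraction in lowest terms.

3/8

Tess's father's ABO genotype from I^A I^B × I^A I^B: 1/4 I^A I^A, 1/2 I^A I^B, 1/4 I^B I^B.
Crossing each possibility with the mother I^A I^B and summing P(type AB): 1/4·1/2 + 1/2·1/2 + 1/4·1/2 = 1/2.
Similarly for Rh via the father's Rh distribution: P(Rh+) = 3/4.
Independent loci: 1/2 × 3/4 = 3/8.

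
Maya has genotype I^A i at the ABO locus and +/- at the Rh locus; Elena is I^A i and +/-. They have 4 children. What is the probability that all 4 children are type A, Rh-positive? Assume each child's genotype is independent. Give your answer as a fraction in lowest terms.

ABO cross I^A i × I^A i → 1/4 O, 3/4 A.
Rh cross +/- × +/- → 3/4 Rh+, 1/4 Rh-; so P(type A, Rh-positive) = 3/4 × 3/4 = 9/16 per child.
All 4 independent: (9/16)^4 = 6561/65536.

6561/65536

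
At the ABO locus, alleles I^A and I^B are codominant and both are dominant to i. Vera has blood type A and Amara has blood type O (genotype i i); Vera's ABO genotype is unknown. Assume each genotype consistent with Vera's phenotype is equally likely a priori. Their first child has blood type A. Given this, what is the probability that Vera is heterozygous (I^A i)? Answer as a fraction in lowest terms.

Possible genotypes: Vera ∈ {I^A I^A, I^A i}; Amara ∈ {i i}.
Weight each parental genotype pair by prior × P(type-A child):
  I^A I^A × i i: posterior weight 2/3.
  I^A i × i i: posterior weight 1/3.
Sum the posterior weight over pairs where Vera is I^A i: 1/3.

1/3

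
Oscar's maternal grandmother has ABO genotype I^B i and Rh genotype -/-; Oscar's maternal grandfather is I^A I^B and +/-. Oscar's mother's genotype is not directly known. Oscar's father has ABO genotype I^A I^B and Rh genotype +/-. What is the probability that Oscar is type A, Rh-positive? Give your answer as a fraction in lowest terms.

5/32

Oscar's mother's ABO genotype from I^B i × I^A I^B: 1/4 I^A I^B, 1/4 I^A i, 1/4 I^B I^B, 1/4 I^B i.
Crossing each possibility with the father I^A I^B and summing P(type A): 1/4·1/4 + 1/4·1/2 + 1/4·0 + 1/4·1/4 = 1/4.
Similarly for Rh via the mother's Rh distribution: P(Rh+) = 5/8.
Independent loci: 1/4 × 5/8 = 5/32.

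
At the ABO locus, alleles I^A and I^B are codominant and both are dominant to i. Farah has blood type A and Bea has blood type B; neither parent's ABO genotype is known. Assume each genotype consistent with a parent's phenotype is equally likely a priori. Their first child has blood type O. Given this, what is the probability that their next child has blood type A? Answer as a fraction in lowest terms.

Possible genotypes: Farah ∈ {I^A I^A, I^A i}; Bea ∈ {I^B I^B, I^B i}.
Weight each parental genotype pair by prior × P(type-O child):
  I^A i × I^B i: posterior weight 1; P(next child type A) = 1/4.
Weighted sum = 1/4.

1/4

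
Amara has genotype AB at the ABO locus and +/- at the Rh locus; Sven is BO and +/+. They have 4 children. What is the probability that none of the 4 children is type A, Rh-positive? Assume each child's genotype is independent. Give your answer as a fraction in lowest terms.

81/256

ABO cross AB × BO → 1/4 A, 1/2 B, 1/4 AB.
Rh cross +/- × +/+ → 1 Rh+; so P(type A, Rh-positive) = 1/4 × 1 = 1/4 per child.
P(not type A, Rh-positive) = 3/4 for one child; (3/4)^4 = 81/256.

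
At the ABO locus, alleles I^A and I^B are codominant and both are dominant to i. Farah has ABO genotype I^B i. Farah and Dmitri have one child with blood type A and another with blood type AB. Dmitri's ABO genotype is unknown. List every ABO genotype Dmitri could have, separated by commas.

For each candidate genotype of Dmitri, check whether crossing it with I^B i can produce every observed child phenotype.
  I^A I^A → possible child types {A, AB} ✓
  I^A I^B → possible child types {A, B, AB} ✓
  I^A i → possible child types {O, A, B, AB} ✓
  I^B I^B → possible child types {B} ✗
  I^B i → possible child types {O, B} ✗
  i i → possible child types {O, B} ✗

I^A I^A, I^A I^B, I^A i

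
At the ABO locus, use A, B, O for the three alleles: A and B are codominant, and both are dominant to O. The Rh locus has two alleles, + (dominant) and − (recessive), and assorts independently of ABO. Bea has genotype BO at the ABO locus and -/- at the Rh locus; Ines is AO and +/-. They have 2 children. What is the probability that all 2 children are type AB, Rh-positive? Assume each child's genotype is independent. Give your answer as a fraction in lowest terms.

ABO cross BO × AO → 1/4 O, 1/4 A, 1/4 B, 1/4 AB.
Rh cross -/- × +/- → 1/2 Rh+, 1/2 Rh-; so P(type AB, Rh-positive) = 1/4 × 1/2 = 1/8 per child.
All 2 independent: (1/8)^2 = 1/64.

1/64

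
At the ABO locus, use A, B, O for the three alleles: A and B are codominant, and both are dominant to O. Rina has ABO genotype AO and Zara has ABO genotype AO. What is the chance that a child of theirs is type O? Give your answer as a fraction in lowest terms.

1/4

ABO cross AO × AO → offspring phenotypes: 1/4 O, 3/4 A.
So P(type O) = 1/4.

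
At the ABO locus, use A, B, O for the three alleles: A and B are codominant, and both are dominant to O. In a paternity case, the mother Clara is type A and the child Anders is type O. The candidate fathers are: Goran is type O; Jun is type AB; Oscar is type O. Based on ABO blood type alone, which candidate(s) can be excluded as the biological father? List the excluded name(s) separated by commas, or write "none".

Jun

A candidate is excluded only if no genotype consistent with his phenotype could produce a type O child with a type A mother.
Jun (type AB): no genotype consistent with that phenotype can produce a type-O child with a type-A mother.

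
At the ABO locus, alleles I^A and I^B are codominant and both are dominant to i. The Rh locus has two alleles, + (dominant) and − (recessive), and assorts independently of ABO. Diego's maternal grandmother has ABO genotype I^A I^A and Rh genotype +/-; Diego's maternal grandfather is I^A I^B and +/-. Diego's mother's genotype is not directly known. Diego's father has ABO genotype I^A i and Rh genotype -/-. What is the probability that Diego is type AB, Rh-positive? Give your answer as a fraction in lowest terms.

Diego's mother's ABO genotype from I^A I^A × I^A I^B: 1/2 I^A I^A, 1/2 I^A I^B.
Crossing each possibility with the father I^A i and summing P(type AB): 1/2·0 + 1/2·1/4 = 1/8.
Similarly for Rh via the mother's Rh distribution: P(Rh+) = 1/2.
Independent loci: 1/8 × 1/2 = 1/16.

1/16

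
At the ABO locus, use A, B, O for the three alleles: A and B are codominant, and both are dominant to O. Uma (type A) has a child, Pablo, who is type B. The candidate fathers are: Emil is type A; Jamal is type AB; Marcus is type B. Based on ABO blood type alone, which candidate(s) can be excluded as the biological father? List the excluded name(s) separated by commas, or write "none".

Emil

A candidate is excluded only if no genotype consistent with his phenotype could produce a type B child with a type A mother.
Emil (type A): no genotype consistent with that phenotype can produce a type-B child with a type-A mother.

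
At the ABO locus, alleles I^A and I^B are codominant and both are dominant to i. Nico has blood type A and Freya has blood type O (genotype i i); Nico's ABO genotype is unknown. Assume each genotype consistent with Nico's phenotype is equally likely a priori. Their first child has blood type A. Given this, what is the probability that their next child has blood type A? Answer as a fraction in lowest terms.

5/6

Possible genotypes: Nico ∈ {I^A I^A, I^A i}; Freya ∈ {i i}.
Weight each parental genotype pair by prior × P(type-A child):
  I^A I^A × i i: posterior weight 2/3; P(next child type A) = 1.
  I^A i × i i: posterior weight 1/3; P(next child type A) = 1/2.
Weighted sum = 5/6.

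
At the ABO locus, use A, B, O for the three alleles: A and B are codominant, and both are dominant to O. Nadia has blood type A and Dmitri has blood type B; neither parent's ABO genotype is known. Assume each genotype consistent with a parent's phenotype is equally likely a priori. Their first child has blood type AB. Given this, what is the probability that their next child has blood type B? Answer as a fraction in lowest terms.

5/36

Possible genotypes: Nadia ∈ {AA, AO}; Dmitri ∈ {BB, BO}.
Weight each parental genotype pair by prior × P(type-AB child):
  AA × BB: posterior weight 4/9; P(next child type B) = 0.
  AA × BO: posterior weight 2/9; P(next child type B) = 0.
  AO × BB: posterior weight 2/9; P(next child type B) = 1/2.
  AO × BO: posterior weight 1/9; P(next child type B) = 1/4.
Weighted sum = 5/36.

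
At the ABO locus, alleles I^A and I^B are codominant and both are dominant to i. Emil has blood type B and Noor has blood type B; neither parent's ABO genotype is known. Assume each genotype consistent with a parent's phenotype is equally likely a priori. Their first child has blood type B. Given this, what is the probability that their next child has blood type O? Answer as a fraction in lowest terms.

1/20

Possible genotypes: Emil ∈ {I^B I^B, I^B i}; Noor ∈ {I^B I^B, I^B i}.
Weight each parental genotype pair by prior × P(type-B child):
  I^B I^B × I^B I^B: posterior weight 4/15; P(next child type O) = 0.
  I^B I^B × I^B i: posterior weight 4/15; P(next child type O) = 0.
  I^B i × I^B I^B: posterior weight 4/15; P(next child type O) = 0.
  I^B i × I^B i: posterior weight 1/5; P(next child type O) = 1/4.
Weighted sum = 1/20.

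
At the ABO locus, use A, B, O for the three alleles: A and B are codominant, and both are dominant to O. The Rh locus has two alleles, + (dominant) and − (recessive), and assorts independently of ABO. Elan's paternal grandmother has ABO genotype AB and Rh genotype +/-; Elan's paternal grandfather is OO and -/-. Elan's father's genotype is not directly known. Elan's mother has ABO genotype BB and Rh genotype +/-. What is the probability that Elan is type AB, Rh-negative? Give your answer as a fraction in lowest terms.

3/32

Elan's father's ABO genotype from AB × OO: 1/2 AO, 1/2 BO.
Crossing each possibility with the mother BB and summing P(type AB): 1/2·1/2 + 1/2·0 = 1/4.
Similarly for Rh via the father's Rh distribution: P(Rh-) = 3/8.
Independent loci: 1/4 × 3/8 = 3/32.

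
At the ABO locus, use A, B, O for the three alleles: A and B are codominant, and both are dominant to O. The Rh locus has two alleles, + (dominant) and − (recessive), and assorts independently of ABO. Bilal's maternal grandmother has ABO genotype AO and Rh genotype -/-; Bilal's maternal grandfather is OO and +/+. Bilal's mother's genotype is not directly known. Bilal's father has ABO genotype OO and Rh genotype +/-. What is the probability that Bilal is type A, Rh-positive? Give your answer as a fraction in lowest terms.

Bilal's mother's ABO genotype from AO × OO: 1/2 AO, 1/2 OO.
Crossing each possibility with the father OO and summing P(type A): 1/2·1/2 + 1/2·0 = 1/4.
Similarly for Rh via the mother's Rh distribution: P(Rh+) = 3/4.
Independent loci: 1/4 × 3/4 = 3/16.

3/16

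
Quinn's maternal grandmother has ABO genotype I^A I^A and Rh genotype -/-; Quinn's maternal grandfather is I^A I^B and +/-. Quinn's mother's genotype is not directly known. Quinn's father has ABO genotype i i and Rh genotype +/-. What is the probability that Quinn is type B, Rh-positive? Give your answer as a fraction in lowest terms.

Quinn's mother's ABO genotype from I^A I^A × I^A I^B: 1/2 I^A I^A, 1/2 I^A I^B.
Crossing each possibility with the father i i and summing P(type B): 1/2·0 + 1/2·1/2 = 1/4.
Similarly for Rh via the mother's Rh distribution: P(Rh+) = 5/8.
Independent loci: 1/4 × 5/8 = 5/32.

5/32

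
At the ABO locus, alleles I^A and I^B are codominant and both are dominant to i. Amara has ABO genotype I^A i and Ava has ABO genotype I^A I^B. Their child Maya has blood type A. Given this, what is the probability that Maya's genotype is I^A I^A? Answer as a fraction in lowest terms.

1/2

Cross I^A i × I^A I^B → 1/4 I^A I^A, 1/4 I^A I^B, 1/4 I^A i, 1/4 I^B i.
Type-A genotypes among offspring: I^A I^A (1/4), I^A i (1/4); total 1/2.
P(I^A I^A | type A) = (1/4) / (1/2) = 1/2.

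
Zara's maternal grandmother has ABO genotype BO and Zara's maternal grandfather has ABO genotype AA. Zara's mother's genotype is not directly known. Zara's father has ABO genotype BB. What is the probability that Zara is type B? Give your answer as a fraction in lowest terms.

1/2

Zara's mother's ABO genotype from BO × AA: 1/2 AB, 1/2 AO.
Crossing each possibility with the father BB and summing P(type B): 1/2·1/2 + 1/2·1/2 = 1/2.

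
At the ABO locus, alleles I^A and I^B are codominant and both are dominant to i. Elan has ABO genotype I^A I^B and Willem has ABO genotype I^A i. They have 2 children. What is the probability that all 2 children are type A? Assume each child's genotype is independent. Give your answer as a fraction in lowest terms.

1/4

ABO cross I^A I^B × I^A i → 1/2 A, 1/4 B, 1/4 AB.
So P(type A) = 1/2 per child.
All 2 independent: (1/2)^2 = 1/4.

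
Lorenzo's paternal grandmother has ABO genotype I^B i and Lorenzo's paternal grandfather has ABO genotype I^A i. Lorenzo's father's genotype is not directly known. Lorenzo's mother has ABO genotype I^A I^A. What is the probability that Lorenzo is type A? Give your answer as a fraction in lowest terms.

Lorenzo's father's ABO genotype from I^B i × I^A i: 1/4 I^A I^B, 1/4 I^A i, 1/4 I^B i, 1/4 i i.
Crossing each possibility with the mother I^A I^A and summing P(type A): 1/4·1/2 + 1/4·1 + 1/4·1/2 + 1/4·1 = 3/4.

3/4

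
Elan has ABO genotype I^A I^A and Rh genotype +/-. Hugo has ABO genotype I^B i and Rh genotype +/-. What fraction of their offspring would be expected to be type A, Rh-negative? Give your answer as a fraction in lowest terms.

ABO cross I^A I^A × I^B i → offspring phenotypes: 1/2 A, 1/2 AB.
Rh cross +/- × +/- → 3/4 Rh+, 1/4 Rh-.
Independent loci: P(type A, Rh-negative) = 1/2 × 1/4 = 1/8.

1/8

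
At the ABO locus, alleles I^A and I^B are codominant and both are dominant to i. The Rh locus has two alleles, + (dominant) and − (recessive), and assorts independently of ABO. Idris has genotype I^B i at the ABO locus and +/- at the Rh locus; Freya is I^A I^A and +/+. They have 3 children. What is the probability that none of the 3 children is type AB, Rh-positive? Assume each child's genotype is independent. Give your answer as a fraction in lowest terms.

1/8

ABO cross I^B i × I^A I^A → 1/2 A, 1/2 AB.
Rh cross +/- × +/+ → 1 Rh+; so P(type AB, Rh-positive) = 1/2 × 1 = 1/2 per child.
P(not type AB, Rh-positive) = 1/2 for one child; (1/2)^3 = 1/8.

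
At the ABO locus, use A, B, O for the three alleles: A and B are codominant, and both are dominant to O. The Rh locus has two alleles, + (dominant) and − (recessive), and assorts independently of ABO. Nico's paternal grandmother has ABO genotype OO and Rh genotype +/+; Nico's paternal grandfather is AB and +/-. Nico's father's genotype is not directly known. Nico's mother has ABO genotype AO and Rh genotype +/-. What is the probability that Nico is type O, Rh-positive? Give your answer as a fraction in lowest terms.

Nico's father's ABO genotype from OO × AB: 1/2 AO, 1/2 BO.
Crossing each possibility with the mother AO and summing P(type O): 1/2·1/4 + 1/2·1/4 = 1/4.
Similarly for Rh via the father's Rh distribution: P(Rh+) = 7/8.
Independent loci: 1/4 × 7/8 = 7/32.

7/32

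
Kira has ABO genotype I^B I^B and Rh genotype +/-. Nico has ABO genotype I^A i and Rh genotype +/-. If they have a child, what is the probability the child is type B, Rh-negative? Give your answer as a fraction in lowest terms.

1/8

ABO cross I^B I^B × I^A i → offspring phenotypes: 1/2 B, 1/2 AB.
Rh cross +/- × +/- → 3/4 Rh+, 1/4 Rh-.
Independent loci: P(type B, Rh-negative) = 1/2 × 1/4 = 1/8.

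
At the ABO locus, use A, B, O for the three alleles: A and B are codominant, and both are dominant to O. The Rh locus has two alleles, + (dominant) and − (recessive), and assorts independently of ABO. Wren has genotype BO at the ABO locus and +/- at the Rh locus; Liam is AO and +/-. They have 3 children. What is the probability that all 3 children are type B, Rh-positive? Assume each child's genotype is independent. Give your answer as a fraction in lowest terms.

27/4096

ABO cross BO × AO → 1/4 O, 1/4 A, 1/4 B, 1/4 AB.
Rh cross +/- × +/- → 3/4 Rh+, 1/4 Rh-; so P(type B, Rh-positive) = 1/4 × 3/4 = 3/16 per child.
All 3 independent: (3/16)^3 = 27/4096.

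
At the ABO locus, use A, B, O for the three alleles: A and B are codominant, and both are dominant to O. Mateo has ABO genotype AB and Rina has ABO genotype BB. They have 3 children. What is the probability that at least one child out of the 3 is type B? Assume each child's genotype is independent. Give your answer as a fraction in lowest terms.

ABO cross AB × BB → 1/2 B, 1/2 AB.
So P(type B) = 1/2 per child.
P(none) = (1/2)^3 = 1/8; P(at least one) = 1 − 1/8 = 7/8.

7/8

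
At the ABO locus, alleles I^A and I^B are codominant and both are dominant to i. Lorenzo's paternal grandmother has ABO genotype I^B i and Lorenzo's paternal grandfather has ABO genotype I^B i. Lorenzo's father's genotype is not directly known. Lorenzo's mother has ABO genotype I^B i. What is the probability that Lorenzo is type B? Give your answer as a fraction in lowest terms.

3/4

Lorenzo's father's ABO genotype from I^B i × I^B i: 1/4 I^B I^B, 1/2 I^B i, 1/4 i i.
Crossing each possibility with the mother I^B i and summing P(type B): 1/4·1 + 1/2·3/4 + 1/4·1/2 = 3/4.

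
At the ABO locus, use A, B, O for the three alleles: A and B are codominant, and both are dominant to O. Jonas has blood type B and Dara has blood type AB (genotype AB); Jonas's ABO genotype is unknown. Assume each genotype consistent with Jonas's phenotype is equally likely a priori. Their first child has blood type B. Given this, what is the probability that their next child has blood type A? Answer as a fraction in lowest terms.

1/8

Possible genotypes: Jonas ∈ {BB, BO}; Dara ∈ {AB}.
Weight each parental genotype pair by prior × P(type-B child):
  BB × AB: posterior weight 1/2; P(next child type A) = 0.
  BO × AB: posterior weight 1/2; P(next child type A) = 1/4.
Weighted sum = 1/8.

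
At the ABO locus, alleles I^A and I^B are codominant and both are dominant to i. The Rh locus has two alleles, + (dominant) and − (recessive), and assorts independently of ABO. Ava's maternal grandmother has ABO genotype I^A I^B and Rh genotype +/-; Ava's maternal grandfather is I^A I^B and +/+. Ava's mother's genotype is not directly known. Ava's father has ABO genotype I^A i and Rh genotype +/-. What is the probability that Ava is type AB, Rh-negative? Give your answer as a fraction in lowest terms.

1/32

Ava's mother's ABO genotype from I^A I^B × I^A I^B: 1/4 I^A I^A, 1/2 I^A I^B, 1/4 I^B I^B.
Crossing each possibility with the father I^A i and summing P(type AB): 1/4·0 + 1/2·1/4 + 1/4·1/2 = 1/4.
Similarly for Rh via the mother's Rh distribution: P(Rh-) = 1/8.
Independent loci: 1/4 × 1/8 = 1/32.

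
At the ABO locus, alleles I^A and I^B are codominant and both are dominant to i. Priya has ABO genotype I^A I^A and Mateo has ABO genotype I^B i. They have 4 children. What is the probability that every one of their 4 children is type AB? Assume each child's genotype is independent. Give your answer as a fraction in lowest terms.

ABO cross I^A I^A × I^B i → 1/2 A, 1/2 AB.
So P(type AB) = 1/2 per child.
All 4 independent: (1/2)^4 = 1/16.

1/16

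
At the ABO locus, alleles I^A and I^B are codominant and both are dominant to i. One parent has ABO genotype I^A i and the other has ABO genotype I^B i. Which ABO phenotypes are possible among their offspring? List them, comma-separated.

O, A, B, AB

Gametes from I^A i × I^B i give offspring ABO genotypes I^A I^B, I^A i, I^B i, i i, i.e. phenotypes O, A, B, AB.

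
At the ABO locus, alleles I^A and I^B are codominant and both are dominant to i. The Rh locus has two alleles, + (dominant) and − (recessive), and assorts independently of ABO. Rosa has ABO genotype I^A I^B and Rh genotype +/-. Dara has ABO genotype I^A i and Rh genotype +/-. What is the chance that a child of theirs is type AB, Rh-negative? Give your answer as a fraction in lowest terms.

ABO cross I^A I^B × I^A i → offspring phenotypes: 1/2 A, 1/4 B, 1/4 AB.
Rh cross +/- × +/- → 3/4 Rh+, 1/4 Rh-.
Independent loci: P(type AB, Rh-negative) = 1/4 × 1/4 = 1/16.

1/16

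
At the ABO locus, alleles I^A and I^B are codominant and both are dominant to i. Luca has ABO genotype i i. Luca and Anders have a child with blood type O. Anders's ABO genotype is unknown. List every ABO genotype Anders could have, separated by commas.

For each candidate genotype of Anders, check whether crossing it with i i can produce every observed child phenotype.
  I^A I^A → possible child types {A} ✗
  I^A I^B → possible child types {A, B} ✗
  I^A i → possible child types {O, A} ✓
  I^B I^B → possible child types {B} ✗
  I^B i → possible child types {O, B} ✓
  i i → possible child types {O} ✓

I^A i, I^B i, i i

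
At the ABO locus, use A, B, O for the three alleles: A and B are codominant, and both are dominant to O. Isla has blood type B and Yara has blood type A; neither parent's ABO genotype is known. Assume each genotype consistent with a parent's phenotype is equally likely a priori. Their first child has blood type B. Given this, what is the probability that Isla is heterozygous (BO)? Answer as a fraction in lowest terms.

1/3

Possible genotypes: Isla ∈ {BB, BO}; Yara ∈ {AA, AO}.
Weight each parental genotype pair by prior × P(type-B child):
  BB × AO: posterior weight 2/3.
  BO × AO: posterior weight 1/3.
Sum the posterior weight over pairs where Isla is BO: 1/3.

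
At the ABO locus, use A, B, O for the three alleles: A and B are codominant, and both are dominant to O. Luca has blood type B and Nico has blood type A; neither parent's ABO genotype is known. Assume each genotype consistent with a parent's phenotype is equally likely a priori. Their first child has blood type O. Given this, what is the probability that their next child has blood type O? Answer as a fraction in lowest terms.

Possible genotypes: Luca ∈ {BB, BO}; Nico ∈ {AA, AO}.
Weight each parental genotype pair by prior × P(type-O child):
  BO × AO: posterior weight 1; P(next child type O) = 1/4.
Weighted sum = 1/4.

1/4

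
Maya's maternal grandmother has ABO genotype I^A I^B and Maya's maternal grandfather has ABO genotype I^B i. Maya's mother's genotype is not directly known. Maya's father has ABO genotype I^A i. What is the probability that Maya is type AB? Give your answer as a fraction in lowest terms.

1/4

Maya's mother's ABO genotype from I^A I^B × I^B i: 1/4 I^A I^B, 1/4 I^A i, 1/4 I^B I^B, 1/4 I^B i.
Crossing each possibility with the father I^A i and summing P(type AB): 1/4·1/4 + 1/4·0 + 1/4·1/2 + 1/4·1/4 = 1/4.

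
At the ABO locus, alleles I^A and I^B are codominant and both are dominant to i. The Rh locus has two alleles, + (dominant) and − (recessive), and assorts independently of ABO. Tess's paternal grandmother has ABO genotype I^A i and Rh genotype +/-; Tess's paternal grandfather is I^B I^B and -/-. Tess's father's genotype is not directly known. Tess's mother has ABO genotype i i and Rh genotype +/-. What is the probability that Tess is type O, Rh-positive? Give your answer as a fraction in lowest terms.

Tess's father's ABO genotype from I^A i × I^B I^B: 1/2 I^A I^B, 1/2 I^B i.
Crossing each possibility with the mother i i and summing P(type O): 1/2·0 + 1/2·1/2 = 1/4.
Similarly for Rh via the father's Rh distribution: P(Rh+) = 5/8.
Independent loci: 1/4 × 5/8 = 5/32.

5/32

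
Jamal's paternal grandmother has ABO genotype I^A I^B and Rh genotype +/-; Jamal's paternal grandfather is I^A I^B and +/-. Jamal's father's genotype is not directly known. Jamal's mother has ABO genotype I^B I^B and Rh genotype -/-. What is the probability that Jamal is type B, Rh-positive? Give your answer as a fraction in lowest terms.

1/4

Jamal's father's ABO genotype from I^A I^B × I^A I^B: 1/4 I^A I^A, 1/2 I^A I^B, 1/4 I^B I^B.
Crossing each possibility with the mother I^B I^B and summing P(type B): 1/4·0 + 1/2·1/2 + 1/4·1 = 1/2.
Similarly for Rh via the father's Rh distribution: P(Rh+) = 1/2.
Independent loci: 1/2 × 1/2 = 1/4.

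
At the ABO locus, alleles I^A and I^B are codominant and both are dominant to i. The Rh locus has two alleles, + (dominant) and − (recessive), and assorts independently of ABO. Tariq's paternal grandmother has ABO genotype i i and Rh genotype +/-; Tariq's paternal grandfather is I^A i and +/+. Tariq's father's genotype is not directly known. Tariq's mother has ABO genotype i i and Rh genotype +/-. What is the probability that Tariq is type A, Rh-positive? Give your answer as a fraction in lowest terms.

7/32

Tariq's father's ABO genotype from i i × I^A i: 1/2 I^A i, 1/2 i i.
Crossing each possibility with the mother i i and summing P(type A): 1/2·1/2 + 1/2·0 = 1/4.
Similarly for Rh via the father's Rh distribution: P(Rh+) = 7/8.
Independent loci: 1/4 × 7/8 = 7/32.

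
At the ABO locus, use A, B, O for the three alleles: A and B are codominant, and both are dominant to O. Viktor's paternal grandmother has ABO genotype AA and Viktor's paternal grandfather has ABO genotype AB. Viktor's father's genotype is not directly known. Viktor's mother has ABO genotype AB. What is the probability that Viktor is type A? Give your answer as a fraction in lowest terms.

3/8

Viktor's father's ABO genotype from AA × AB: 1/2 AA, 1/2 AB.
Crossing each possibility with the mother AB and summing P(type A): 1/2·1/2 + 1/2·1/4 = 3/8.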